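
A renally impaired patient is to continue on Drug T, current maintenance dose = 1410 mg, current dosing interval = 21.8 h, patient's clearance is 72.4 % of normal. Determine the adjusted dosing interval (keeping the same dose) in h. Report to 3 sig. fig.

To keep the same average steady-state level, dosing rate must scale with clearance.
CL ratio = 72.4 / 100 = 0.7240
New interval (same dose) = 21.8 / 0.7240 = 30.11 h

30.1 h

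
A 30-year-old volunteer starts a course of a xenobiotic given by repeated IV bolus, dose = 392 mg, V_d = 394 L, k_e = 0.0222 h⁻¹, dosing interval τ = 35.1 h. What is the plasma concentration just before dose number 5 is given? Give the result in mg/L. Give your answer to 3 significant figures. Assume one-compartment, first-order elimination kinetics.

C₀ per dose = Dose / Vd = 392 / 394 = 0.9949 mg/L
Fraction remaining after one interval: r = e^(−kτ) = e^(−0.02220 × 35.1) = 0.4588
Before dose 5, 4 doses have been given (aged 1τ, 2τ, 3τ, 4τ).
C_trough = C₀ × (r + r² + … + r^4) = C₀ × r(1−r^4)/(1−r)
        = 0.9949 × 0.4588 × (1 − 0.04431) / (1 − 0.4588) = 0.8061 mg/L

0.806 mg/L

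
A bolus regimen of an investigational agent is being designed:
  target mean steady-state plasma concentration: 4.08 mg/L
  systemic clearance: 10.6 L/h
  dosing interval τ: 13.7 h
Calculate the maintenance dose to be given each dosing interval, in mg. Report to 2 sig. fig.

590 mg

At steady state, Dose/τ = Css × CL.
Dose = Css × CL × τ = 4.08 × 10.60 × 13.7 = 592.5 mg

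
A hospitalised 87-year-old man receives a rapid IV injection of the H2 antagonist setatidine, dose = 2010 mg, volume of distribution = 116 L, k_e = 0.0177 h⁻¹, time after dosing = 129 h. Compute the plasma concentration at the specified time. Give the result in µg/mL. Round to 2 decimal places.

C₀ = Dose / Vd = 2010 / 116 = 17.33 mg/L
C = C₀ · e^(−k·t) = 17.33 × e^(−0.01770 × 129)
  = 17.33 × 0.1019 = 1.766 mg/L
(1.766 mg/L = 1.766 µg/mL)

1.77 µg/mL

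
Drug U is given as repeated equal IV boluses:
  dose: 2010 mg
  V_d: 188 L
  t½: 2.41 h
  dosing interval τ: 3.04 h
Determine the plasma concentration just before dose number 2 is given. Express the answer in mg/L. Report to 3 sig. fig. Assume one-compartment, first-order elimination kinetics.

C₀ per dose = Dose / Vd = 2010 / 188 = 10.69 mg/L
k = ln2 / t½ = 0.693147 / 2.41 = 0.2876 h⁻¹
Fraction remaining after one interval: r = e^(−kτ) = e^(−0.2876 × 3.04) = 0.4172
Before dose 2, 1 dose has been given (aged 1τ).
C_trough = C₀ × r = 10.69 × 0.4172 = 4.460 mg/L

4.46 mg/L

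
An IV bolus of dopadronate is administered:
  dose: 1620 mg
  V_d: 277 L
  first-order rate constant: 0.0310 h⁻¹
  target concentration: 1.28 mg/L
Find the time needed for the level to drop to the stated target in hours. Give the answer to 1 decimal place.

49.0 h

C₀ = Dose / Vd = 1620 / 277 = 5.848 mg/L
t = ln(C₀ / C) / k = ln(5.848 / 1.28) / 0.03100
  = ln(4.569) / 0.03100 = 1.519 / 0.03100 = 49.00 h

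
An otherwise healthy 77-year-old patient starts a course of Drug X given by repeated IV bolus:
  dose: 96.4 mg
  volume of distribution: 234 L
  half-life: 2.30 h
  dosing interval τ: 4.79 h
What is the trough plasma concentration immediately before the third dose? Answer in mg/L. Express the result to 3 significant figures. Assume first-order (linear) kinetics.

0.120 mg/L

C₀ per dose = Dose / Vd = 96.4 / 234 = 0.4120 mg/L
k = ln2 / t½ = 0.693147 / 2.30 = 0.3014 h⁻¹
Fraction remaining after one interval: r = e^(−kτ) = e^(−0.3014 × 4.79) = 0.2361
Before dose 3, 2 doses have been given (aged 1τ, 2τ).
C_trough = C₀ × (r + r²) = 0.4120 × (0.2361 + 0.05574) = 0.1202 mg/L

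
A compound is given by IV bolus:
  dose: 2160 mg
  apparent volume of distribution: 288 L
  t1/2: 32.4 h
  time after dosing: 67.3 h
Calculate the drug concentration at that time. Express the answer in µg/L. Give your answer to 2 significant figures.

1800 µg/L

C₀ = Dose / Vd = 2160 / 288 = 7.500 mg/L
k = ln2 / t½ = 0.693147 / 32.4 = 0.02139 h⁻¹
C = C₀ · e^(−k·t) = 7.500 × e^(−0.02139 × 67.3)
  = 7.500 × 0.2370 = 1.778 mg/L
Convert: 1.778 mg/L × 1000 = 1778 µg/L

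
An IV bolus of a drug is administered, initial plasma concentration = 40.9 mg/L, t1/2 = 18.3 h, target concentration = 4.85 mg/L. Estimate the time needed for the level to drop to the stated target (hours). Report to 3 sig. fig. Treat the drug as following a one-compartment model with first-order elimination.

56.3 h

k = ln2 / t½ = 0.693147 / 18.3 = 0.03788 h⁻¹
t = ln(C₀ / C) / k = ln(40.90 / 4.85) / 0.03788
  = ln(8.433) / 0.03788 = 2.132 / 0.03788 = 56.28 h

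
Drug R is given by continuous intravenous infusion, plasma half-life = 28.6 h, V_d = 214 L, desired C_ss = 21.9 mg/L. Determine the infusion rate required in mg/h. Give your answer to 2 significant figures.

k = ln2 / t½ = 0.693147 / 28.6 = 0.02424 h⁻¹
CL = k × Vd = 0.02424 × 214 = 5.187 L/h
At steady state, infusion rate R₀ = Css × CL = 21.9 × 5.187 = 113.6 mg/h

110 mg/h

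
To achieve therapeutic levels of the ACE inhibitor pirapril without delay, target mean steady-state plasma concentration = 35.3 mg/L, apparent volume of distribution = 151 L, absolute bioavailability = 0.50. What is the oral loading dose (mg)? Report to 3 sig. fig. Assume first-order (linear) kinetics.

10700 mg

LD = Css × Vd / F = 35.3 × 151 / 0.50 = 10660 mg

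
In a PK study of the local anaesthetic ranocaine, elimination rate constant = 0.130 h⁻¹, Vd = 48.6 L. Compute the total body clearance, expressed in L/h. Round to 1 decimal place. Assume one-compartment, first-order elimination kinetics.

6.3 L/h

CL = k × Vd = 0.130 × 48.6 = 6.318 L/h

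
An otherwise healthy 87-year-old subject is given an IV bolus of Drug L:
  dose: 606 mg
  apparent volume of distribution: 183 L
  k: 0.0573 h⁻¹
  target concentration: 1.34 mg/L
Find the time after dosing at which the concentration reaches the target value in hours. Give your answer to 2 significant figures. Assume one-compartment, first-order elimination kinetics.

16 h

C₀ = Dose / Vd = 606.0 / 183 = 3.311 mg/L
t = ln(C₀ / C) / k = ln(3.311 / 1.34) / 0.05730
  = ln(2.471) / 0.05730 = 0.9046 / 0.05730 = 15.79 h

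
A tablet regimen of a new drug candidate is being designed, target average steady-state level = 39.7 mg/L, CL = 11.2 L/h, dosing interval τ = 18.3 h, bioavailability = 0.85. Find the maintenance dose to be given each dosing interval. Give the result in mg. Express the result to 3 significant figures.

9570 mg

At steady state, F × (Dose/τ) = Css × CL.
Dose = Css × CL × τ / F = 39.7 × 11.20 × 18.3 / 0.85 = 9573 mg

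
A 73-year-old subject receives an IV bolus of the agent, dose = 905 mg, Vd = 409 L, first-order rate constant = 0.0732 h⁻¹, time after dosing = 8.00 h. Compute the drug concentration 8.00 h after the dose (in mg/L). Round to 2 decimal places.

1.23 mg/L

C₀ = Dose / Vd = 905.0 / 409 = 2.213 mg/L
C = C₀ · e^(−k·t) = 2.213 × e^(−0.07320 × 8.00)
  = 2.213 × 0.5568 = 1.232 mg/L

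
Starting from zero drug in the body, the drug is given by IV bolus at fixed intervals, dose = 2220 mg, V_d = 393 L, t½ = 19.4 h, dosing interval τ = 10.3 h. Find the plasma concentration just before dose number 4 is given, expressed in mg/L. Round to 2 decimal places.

8.49 mg/L

C₀ per dose = Dose / Vd = 2220 / 393 = 5.649 mg/L
k = ln2 / t½ = 0.693147 / 19.4 = 0.03573 h⁻¹
Fraction remaining after one interval: r = e^(−kτ) = e^(−0.03573 × 10.3) = 0.6921
Before dose 4, 3 doses have been given (aged 1τ, 2τ, 3τ).
C_trough = C₀ × (r + r² + … + r^3) = C₀ × r(1−r^3)/(1−r)
        = 5.649 × 0.6921 × (1 − 0.3315) / (1 − 0.6921) = 8.489 mg/L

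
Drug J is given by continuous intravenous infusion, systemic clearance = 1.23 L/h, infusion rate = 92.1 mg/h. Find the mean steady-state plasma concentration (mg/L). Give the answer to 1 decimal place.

At steady state Css = R₀ / CL = 92.1 / 1.230 = 74.88 mg/L

74.9 mg/L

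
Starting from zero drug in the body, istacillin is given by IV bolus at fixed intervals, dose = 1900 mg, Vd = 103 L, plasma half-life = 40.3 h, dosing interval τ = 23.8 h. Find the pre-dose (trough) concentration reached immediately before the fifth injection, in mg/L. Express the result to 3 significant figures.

29.4 mg/L

C₀ per dose = Dose / Vd = 1900 / 103 = 18.45 mg/L
k = ln2 / t½ = 0.693147 / 40.3 = 0.01720 h⁻¹
Fraction remaining after one interval: r = e^(−kτ) = e^(−0.01720 × 23.8) = 0.6641
Before dose 5, 4 doses have been given (aged 1τ, 2τ, 3τ, 4τ).
C_trough = C₀ × (r + r² + … + r^4) = C₀ × r(1−r^4)/(1−r)
        = 18.45 × 0.6641 × (1 − 0.1945) / (1 − 0.6641) = 29.38 mg/L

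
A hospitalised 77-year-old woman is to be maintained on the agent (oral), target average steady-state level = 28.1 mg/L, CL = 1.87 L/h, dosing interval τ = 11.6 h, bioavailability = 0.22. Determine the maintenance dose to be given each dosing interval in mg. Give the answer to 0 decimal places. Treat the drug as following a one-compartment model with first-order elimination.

At steady state, F × (Dose/τ) = Css × CL.
Dose = Css × CL × τ / F = 28.1 × 1.870 × 11.6 / 0.22 = 2771 mg

2771 mg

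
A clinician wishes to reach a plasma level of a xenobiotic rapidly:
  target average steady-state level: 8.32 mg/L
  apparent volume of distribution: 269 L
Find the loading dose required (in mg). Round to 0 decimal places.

2238 mg

LD = Css × Vd = 8.32 × 269 = 2238 mg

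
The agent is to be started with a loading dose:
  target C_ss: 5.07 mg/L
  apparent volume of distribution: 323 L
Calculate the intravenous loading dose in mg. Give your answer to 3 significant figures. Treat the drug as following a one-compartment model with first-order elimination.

1640 mg

LD = Css × Vd = 5.07 × 323 = 1638 mg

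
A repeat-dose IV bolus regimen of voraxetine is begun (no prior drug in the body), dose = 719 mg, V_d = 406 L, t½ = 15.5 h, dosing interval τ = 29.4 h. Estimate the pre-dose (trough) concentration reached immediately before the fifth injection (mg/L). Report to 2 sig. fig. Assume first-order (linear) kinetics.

C₀ per dose = Dose / Vd = 719 / 406 = 1.771 mg/L
k = ln2 / t½ = 0.693147 / 15.5 = 0.04472 h⁻¹
Fraction remaining after one interval: r = e^(−kτ) = e^(−0.04472 × 29.4) = 0.2685
Before dose 5, 4 doses have been given (aged 1τ, 2τ, 3τ, 4τ).
C_trough = C₀ × (r + r² + … + r^4) = C₀ × r(1−r^4)/(1−r)
        = 1.771 × 0.2685 × (1 − 0.005197) / (1 − 0.2685) = 0.6467 mg/L

0.65 mg/L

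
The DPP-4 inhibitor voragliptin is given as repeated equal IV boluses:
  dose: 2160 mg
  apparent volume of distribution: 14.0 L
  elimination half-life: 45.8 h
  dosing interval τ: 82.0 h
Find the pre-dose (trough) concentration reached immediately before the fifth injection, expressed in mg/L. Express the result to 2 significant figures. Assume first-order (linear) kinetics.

C₀ per dose = Dose / Vd = 2160 / 14.0 = 154.3 mg/L
k = ln2 / t½ = 0.693147 / 45.8 = 0.01513 h⁻¹
Fraction remaining after one interval: r = e^(−kτ) = e^(−0.01513 × 82.0) = 0.2892
Before dose 5, 4 doses have been given (aged 1τ, 2τ, 3τ, 4τ).
C_trough = C₀ × (r + r² + … + r^4) = C₀ × r(1−r^4)/(1−r)
        = 154.3 × 0.2892 × (1 − 0.006995) / (1 − 0.2892) = 62.34 mg/L

62 mg/L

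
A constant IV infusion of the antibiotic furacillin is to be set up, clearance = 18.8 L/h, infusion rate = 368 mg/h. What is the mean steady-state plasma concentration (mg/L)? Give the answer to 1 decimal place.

At steady state Css = R₀ / CL = 368 / 18.80 = 19.57 mg/L

19.6 mg/L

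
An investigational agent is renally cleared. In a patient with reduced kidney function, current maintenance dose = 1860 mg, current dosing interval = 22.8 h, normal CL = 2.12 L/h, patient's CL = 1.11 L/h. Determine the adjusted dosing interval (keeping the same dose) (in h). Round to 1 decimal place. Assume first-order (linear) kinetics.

To keep the same average steady-state level, dosing rate must scale with clearance.
CL ratio = 1.11 / 2.12 = 0.5236
New interval (same dose) = 22.8 / 0.5236 = 43.54 h

43.5 h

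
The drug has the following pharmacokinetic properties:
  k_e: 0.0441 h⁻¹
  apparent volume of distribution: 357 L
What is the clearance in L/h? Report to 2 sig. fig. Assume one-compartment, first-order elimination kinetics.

CL = k × Vd = 0.0441 × 357 = 15.74 L/h

16 L/h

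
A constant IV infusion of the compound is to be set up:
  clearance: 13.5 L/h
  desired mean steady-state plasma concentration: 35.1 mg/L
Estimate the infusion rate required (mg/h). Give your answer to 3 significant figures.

At steady state, infusion rate R₀ = Css × CL = 35.1 × 13.50 = 473.9 mg/h

474 mg/h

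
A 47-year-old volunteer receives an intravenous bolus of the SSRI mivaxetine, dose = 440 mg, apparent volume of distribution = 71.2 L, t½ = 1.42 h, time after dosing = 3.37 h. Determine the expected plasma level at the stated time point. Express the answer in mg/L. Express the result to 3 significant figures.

1.19 mg/L

C₀ = Dose / Vd = 440.0 / 71.2 = 6.180 mg/L
k = ln2 / t½ = 0.693147 / 1.42 = 0.4881 h⁻¹
C = C₀ · e^(−k·t) = 6.180 × e^(−0.4881 × 3.37)
  = 6.180 × 0.1930 = 1.193 mg/L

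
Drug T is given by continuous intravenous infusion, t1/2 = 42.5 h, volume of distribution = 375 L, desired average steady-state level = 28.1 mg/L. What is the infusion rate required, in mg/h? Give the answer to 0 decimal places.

172 mg/h

k = ln2 / t½ = 0.693147 / 42.5 = 0.01631 h⁻¹
CL = k × Vd = 0.01631 × 375 = 6.116 L/h
At steady state, infusion rate R₀ = Css × CL = 28.1 × 6.116 = 171.9 mg/h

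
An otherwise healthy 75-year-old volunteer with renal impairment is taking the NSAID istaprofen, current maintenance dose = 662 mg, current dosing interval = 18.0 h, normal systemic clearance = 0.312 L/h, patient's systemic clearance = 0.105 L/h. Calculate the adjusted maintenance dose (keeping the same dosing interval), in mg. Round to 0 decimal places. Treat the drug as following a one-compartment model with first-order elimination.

To keep the same average steady-state level, dosing rate must scale with clearance.
CL ratio = 0.105 / 0.312 = 0.3365
New dose (same interval) = 662 × 0.3365 = 222.8 mg

223 mg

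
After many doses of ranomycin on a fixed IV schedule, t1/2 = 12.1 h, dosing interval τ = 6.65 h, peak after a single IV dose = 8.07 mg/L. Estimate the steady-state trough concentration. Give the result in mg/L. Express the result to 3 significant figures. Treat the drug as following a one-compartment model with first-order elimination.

17.4 mg/L

k = ln2 / t½ = 0.693147 / 12.1 = 0.05728 h⁻¹
e^(−kτ) = e^(−0.05728 × 6.65) = 0.6832
Accumulation ratio R = 1 / (1 − e^(−kτ)) = 1 / (1 − 0.6832) = 3.157
Steady-state trough = C₀ × R × e^(−kτ) = 8.07 × 3.157 × 0.6832 = 17.41 mg/L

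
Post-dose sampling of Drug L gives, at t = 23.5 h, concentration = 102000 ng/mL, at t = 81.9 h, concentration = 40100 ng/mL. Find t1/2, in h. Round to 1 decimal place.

43.4 h

k = ln(C₁/C₂) / (t₂ − t₁) = ln(102000/40100) / (81.9 − 23.5)
  = 0.9336 / 58.40 = 0.01599 h⁻¹
t½ = ln2 / k = 0.693147 / 0.01599 = 43.35 h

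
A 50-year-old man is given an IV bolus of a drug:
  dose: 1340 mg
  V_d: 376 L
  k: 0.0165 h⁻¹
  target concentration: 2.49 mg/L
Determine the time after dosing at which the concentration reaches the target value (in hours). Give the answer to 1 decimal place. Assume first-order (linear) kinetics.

21.7 h

C₀ = Dose / Vd = 1340 / 376 = 3.564 mg/L
t = ln(C₀ / C) / k = ln(3.564 / 2.49) / 0.01650
  = ln(1.431) / 0.01650 = 0.3584 / 0.01650 = 21.72 h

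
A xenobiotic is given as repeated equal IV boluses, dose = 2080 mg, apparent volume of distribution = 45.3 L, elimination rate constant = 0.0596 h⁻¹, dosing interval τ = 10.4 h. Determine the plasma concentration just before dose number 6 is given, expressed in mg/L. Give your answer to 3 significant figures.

51.1 mg/L

C₀ per dose = Dose / Vd = 2080 / 45.3 = 45.92 mg/L
Fraction remaining after one interval: r = e^(−kτ) = e^(−0.05960 × 10.4) = 0.5380
Before dose 6, 5 doses have been given (aged 1τ, 2τ, 3τ, 4τ, 5τ).
C_trough = C₀ × (r + r² + … + r^5) = C₀ × r(1−r^5)/(1−r)
        = 45.92 × 0.5380 × (1 − 0.04507) / (1 − 0.5380) = 51.06 mg/L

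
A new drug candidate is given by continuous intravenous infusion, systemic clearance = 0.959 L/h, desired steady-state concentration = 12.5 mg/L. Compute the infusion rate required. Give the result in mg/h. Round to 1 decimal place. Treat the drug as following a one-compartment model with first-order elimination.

At steady state, infusion rate R₀ = Css × CL = 12.5 × 0.9590 = 11.99 mg/h

12.0 mg/h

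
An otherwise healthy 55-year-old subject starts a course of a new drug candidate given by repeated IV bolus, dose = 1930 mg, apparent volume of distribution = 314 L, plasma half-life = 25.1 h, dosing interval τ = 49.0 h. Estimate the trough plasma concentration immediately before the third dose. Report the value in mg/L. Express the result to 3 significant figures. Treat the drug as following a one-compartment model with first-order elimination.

2.00 mg/L

C₀ per dose = Dose / Vd = 1930 / 314 = 6.146 mg/L
k = ln2 / t½ = 0.693147 / 25.1 = 0.02762 h⁻¹
Fraction remaining after one interval: r = e^(−kτ) = e^(−0.02762 × 49.0) = 0.2584
Before dose 3, 2 doses have been given (aged 1τ, 2τ).
C_trough = C₀ × (r + r²) = 6.146 × (0.2584 + 0.06677) = 1.998 mg/L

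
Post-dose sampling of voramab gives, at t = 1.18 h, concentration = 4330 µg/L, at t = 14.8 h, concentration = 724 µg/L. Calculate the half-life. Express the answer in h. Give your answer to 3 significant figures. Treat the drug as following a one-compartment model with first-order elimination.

k = ln(C₁/C₂) / (t₂ − t₁) = ln(4330/724) / (14.8 − 1.18)
  = 1.789 / 13.62 = 0.1314 h⁻¹
t½ = ln2 / k = 0.693147 / 0.1314 = 5.275 h

5.28 h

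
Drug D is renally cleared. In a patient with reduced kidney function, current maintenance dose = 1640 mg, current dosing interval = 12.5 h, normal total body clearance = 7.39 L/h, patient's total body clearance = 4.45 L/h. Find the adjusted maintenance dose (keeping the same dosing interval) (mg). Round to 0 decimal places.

To keep the same average steady-state level, dosing rate must scale with clearance.
CL ratio = 4.45 / 7.39 = 0.6022
New dose (same interval) = 1640 × 0.6022 = 987.6 mg

988 mg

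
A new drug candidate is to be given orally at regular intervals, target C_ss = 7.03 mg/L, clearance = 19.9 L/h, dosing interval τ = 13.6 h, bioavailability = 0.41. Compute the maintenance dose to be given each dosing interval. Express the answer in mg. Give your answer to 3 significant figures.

4640 mg

At steady state, F × (Dose/τ) = Css × CL.
Dose = Css × CL × τ / F = 7.03 × 19.90 × 13.6 / 0.41 = 4640 mg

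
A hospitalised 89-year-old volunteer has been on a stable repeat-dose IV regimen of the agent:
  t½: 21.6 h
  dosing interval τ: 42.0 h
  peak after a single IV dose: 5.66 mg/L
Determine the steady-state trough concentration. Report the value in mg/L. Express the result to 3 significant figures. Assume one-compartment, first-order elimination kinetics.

1.99 mg/L

k = ln2 / t½ = 0.693147 / 21.6 = 0.03209 h⁻¹
e^(−kτ) = e^(−0.03209 × 42.0) = 0.2598
Accumulation ratio R = 1 / (1 − e^(−kτ)) = 1 / (1 − 0.2598) = 1.351
Steady-state trough = C₀ × R × e^(−kτ) = 5.66 × 1.351 × 0.2598 = 1.987 mg/L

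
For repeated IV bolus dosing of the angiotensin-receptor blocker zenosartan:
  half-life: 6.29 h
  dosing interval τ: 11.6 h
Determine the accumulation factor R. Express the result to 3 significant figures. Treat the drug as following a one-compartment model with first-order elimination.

1.39

k = ln2 / t½ = 0.693147 / 6.29 = 0.1102 h⁻¹
e^(−kτ) = e^(−0.1102 × 11.6) = 0.2785
Accumulation ratio R = 1 / (1 − e^(−kτ)) = 1 / (1 − 0.2785) = 1.386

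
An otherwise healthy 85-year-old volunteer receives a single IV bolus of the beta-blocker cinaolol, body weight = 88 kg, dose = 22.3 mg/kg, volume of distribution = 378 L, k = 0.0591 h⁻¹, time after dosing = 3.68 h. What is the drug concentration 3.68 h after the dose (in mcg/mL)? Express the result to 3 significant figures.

Total dose = 22.3 × 88 = 1962 mg
C₀ = Dose / Vd = 1962 / 378 = 5.190 mg/L
C = C₀ · e^(−k·t) = 5.190 × e^(−0.05910 × 3.68)
  = 5.190 × 0.8045 = 4.175 mg/L
(4.175 mg/L = 4.175 mcg/mL)

4.18 mcg/mL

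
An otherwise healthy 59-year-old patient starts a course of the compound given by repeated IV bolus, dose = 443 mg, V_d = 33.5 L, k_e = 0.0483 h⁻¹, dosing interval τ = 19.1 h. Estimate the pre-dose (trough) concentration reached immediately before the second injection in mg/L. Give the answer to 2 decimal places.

C₀ per dose = Dose / Vd = 443 / 33.5 = 13.22 mg/L
Fraction remaining after one interval: r = e^(−kτ) = e^(−0.04830 × 19.1) = 0.3975
Before dose 2, 1 dose has been given (aged 1τ).
C_trough = C₀ × r = 13.22 × 0.3975 = 5.255 mg/L

5.26 mg/L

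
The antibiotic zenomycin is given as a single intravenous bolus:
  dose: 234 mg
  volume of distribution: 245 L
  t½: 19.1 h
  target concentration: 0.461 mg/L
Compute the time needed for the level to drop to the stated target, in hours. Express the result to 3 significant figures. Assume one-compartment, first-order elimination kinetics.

C₀ = Dose / Vd = 234.0 / 245 = 0.9551 mg/L
k = ln2 / t½ = 0.693147 / 19.1 = 0.03629 h⁻¹
t = ln(C₀ / C) / k = ln(0.9551 / 0.461) / 0.03629
  = ln(2.072) / 0.03629 = 0.7285 / 0.03629 = 20.07 h

20.1 h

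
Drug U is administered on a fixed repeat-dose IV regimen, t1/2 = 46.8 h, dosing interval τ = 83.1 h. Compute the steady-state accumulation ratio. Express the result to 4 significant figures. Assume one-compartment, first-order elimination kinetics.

1.413

k = ln2 / t½ = 0.693147 / 46.8 = 0.01481 h⁻¹
e^(−kτ) = e^(−0.01481 × 83.1) = 0.2921
Accumulation ratio R = 1 / (1 − e^(−kτ)) = 1 / (1 − 0.2921) = 1.413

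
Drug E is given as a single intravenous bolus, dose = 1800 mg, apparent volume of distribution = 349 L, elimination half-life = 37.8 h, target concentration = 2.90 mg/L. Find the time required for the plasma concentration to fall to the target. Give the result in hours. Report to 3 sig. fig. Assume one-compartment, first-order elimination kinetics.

31.4 h

C₀ = Dose / Vd = 1800 / 349 = 5.158 mg/L
k = ln2 / t½ = 0.693147 / 37.8 = 0.01834 h⁻¹
t = ln(C₀ / C) / k = ln(5.158 / 2.90) / 0.01834
  = ln(1.779) / 0.01834 = 0.5761 / 0.01834 = 31.41 h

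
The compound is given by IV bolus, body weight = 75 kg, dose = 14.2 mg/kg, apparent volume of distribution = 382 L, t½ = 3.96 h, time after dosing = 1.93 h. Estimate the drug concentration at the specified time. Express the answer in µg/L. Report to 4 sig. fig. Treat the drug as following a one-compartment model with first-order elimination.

1989 µg/L

Total dose = 14.2 × 75 = 1065 mg
C₀ = Dose / Vd = 1065 / 382 = 2.788 mg/L
k = ln2 / t½ = 0.693147 / 3.96 = 0.1750 h⁻¹
C = C₀ · e^(−k·t) = 2.788 × e^(−0.1750 × 1.93)
  = 2.788 × 0.7134 = 1.989 mg/L
Convert: 1.989 mg/L × 1000 = 1989 µg/L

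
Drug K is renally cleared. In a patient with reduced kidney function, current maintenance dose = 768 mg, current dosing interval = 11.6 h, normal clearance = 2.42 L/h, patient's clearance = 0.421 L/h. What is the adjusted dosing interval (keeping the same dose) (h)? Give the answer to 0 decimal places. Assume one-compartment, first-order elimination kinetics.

67 h

To keep the same average steady-state level, dosing rate must scale with clearance.
CL ratio = 0.421 / 2.42 = 0.1740
New interval (same dose) = 11.6 / 0.1740 = 66.67 h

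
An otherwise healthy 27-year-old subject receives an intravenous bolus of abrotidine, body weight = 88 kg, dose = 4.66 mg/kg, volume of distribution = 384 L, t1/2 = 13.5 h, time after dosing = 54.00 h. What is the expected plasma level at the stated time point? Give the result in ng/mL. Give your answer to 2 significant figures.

67 ng/mL

Total dose = 4.66 × 88 = 410.1 mg
C₀ = Dose / Vd = 410.1 / 384 = 1.068 mg/L
k = ln2 / t½ = 0.693147 / 13.5 = 0.05134 h⁻¹
t / t½ = 54.00 / 13.5 = 4 half-lives
C = C₀ × (1/2)^4 = 1.068 × 0.06250 = 0.06675 mg/L
Convert: 0.06675 mg/L × 1000 = 66.75 ng/mL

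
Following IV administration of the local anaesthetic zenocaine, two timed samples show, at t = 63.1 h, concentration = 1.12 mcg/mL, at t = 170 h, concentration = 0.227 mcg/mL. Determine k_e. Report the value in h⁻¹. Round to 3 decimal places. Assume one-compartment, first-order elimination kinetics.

0.015 h⁻¹

k = ln(C₁/C₂) / (t₂ − t₁) = ln(1.12/0.227) / (170 − 63.1)
  = 1.596 / 106.9 = 0.01493 h⁻¹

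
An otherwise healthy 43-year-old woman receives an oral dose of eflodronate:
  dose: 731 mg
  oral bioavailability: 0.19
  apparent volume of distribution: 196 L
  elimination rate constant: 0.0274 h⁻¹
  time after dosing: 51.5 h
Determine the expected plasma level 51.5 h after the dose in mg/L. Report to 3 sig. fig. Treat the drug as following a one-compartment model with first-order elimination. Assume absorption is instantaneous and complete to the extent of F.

Amount reaching circulation = F × Dose = 0.19 × 731.0 = 138.9 mg
C₀ = F·Dose / Vd = 138.9 / 196 = 0.7087 mg/L
C = C₀ · e^(−k·t) = 0.7087 × e^(−0.02740 × 51.5)
  = 0.7087 × 0.2439 = 0.1729 mg/L

0.173 mg/L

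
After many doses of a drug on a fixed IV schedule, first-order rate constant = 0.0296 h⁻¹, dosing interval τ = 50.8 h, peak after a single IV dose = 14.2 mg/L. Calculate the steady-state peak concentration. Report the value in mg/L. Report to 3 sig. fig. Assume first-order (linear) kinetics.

18.3 mg/L

e^(−kτ) = e^(−0.02960 × 50.8) = 0.2223
Accumulation ratio R = 1 / (1 − e^(−kτ)) = 1 / (1 − 0.2223) = 1.286
Steady-state peak = C₀ × R = 14.2 × 1.286 = 18.26 mg/L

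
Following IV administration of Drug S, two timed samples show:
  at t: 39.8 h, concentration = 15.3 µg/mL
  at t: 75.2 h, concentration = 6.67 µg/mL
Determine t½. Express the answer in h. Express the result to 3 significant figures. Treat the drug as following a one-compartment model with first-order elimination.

k = ln(C₁/C₂) / (t₂ − t₁) = ln(15.3/6.67) / (75.2 − 39.8)
  = 0.8302 / 35.40 = 0.02345 h⁻¹
t½ = ln2 / k = 0.693147 / 0.02345 = 29.56 h

29.6 h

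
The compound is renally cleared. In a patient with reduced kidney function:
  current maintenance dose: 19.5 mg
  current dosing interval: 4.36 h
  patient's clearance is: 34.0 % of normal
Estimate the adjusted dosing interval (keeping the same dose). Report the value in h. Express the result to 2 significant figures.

13 h

To keep the same average steady-state level, dosing rate must scale with clearance.
CL ratio = 34.0 / 100 = 0.3400
New interval (same dose) = 4.36 / 0.3400 = 12.82 h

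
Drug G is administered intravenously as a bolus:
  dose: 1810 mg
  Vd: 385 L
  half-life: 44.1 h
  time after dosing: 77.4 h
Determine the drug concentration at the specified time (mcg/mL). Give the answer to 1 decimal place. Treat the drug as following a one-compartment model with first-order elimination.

C₀ = Dose / Vd = 1810 / 385 = 4.701 mg/L
k = ln2 / t½ = 0.693147 / 44.1 = 0.01572 h⁻¹
C = C₀ · e^(−k·t) = 4.701 × e^(−0.01572 × 77.4)
  = 4.701 × 0.2962 = 1.392 mg/L
(1.392 mg/L = 1.392 mcg/mL)

1.4 mcg/mL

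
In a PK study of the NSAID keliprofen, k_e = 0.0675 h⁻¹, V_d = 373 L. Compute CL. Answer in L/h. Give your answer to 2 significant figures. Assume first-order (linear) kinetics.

25 L/h

CL = k × Vd = 0.0675 × 373 = 25.18 L/h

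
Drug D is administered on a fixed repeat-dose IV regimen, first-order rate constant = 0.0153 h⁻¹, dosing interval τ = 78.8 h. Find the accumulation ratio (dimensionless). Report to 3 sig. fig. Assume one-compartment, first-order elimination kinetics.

1.43

e^(−kτ) = e^(−0.01530 × 78.8) = 0.2995
Accumulation ratio R = 1 / (1 − e^(−kτ)) = 1 / (1 − 0.2995) = 1.428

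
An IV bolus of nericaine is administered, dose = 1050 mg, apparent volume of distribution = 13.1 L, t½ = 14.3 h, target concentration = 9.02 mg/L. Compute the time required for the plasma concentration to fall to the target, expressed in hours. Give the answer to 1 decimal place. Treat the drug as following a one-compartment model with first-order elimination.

45.1 h

C₀ = Dose / Vd = 1050 / 13.1 = 80.15 mg/L
k = ln2 / t½ = 0.693147 / 14.3 = 0.04847 h⁻¹
t = ln(C₀ / C) / k = ln(80.15 / 9.02) / 0.04847
  = ln(8.886) / 0.04847 = 2.184 / 0.04847 = 45.06 h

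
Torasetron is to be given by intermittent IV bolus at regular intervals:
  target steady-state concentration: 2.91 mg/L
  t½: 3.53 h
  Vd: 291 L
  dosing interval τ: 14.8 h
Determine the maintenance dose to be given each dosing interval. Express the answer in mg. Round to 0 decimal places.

k = ln2 / t½ = 0.693147 / 3.53 = 0.1964 h⁻¹
CL = k × Vd = 0.1964 × 291 = 57.15 L/h
At steady state, Dose/τ = Css × CL.
Dose = Css × CL × τ = 2.91 × 57.15 × 14.8 = 2461 mg

2461 mg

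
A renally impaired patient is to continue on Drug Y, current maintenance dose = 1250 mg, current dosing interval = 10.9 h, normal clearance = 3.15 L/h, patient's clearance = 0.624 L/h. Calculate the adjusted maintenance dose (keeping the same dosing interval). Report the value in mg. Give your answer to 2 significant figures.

To keep the same average steady-state level, dosing rate must scale with clearance.
CL ratio = 0.624 / 3.15 = 0.1981
New dose (same interval) = 1250 × 0.1981 = 247.6 mg

250 mg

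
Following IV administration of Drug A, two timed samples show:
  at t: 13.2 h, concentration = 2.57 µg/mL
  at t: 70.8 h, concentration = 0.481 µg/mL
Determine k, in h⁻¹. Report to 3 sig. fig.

0.0291 h⁻¹

k = ln(C₁/C₂) / (t₂ − t₁) = ln(2.57/0.481) / (70.8 − 13.2)
  = 1.676 / 57.60 = 0.02910 h⁻¹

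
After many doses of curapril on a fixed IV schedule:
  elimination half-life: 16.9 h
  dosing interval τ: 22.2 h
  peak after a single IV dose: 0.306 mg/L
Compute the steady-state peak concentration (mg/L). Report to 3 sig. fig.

0.512 mg/L

k = ln2 / t½ = 0.693147 / 16.9 = 0.04101 h⁻¹
e^(−kτ) = e^(−0.04101 × 22.2) = 0.4024
Accumulation ratio R = 1 / (1 − e^(−kτ)) = 1 / (1 − 0.4024) = 1.673
Steady-state peak = C₀ × R = 0.306 × 1.673 = 0.5119 mg/L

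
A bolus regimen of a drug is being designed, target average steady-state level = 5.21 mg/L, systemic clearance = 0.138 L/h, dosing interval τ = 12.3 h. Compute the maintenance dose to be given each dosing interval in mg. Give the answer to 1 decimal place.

At steady state, Dose/τ = Css × CL.
Dose = Css × CL × τ = 5.21 × 0.1380 × 12.3 = 8.843 mg

8.8 mg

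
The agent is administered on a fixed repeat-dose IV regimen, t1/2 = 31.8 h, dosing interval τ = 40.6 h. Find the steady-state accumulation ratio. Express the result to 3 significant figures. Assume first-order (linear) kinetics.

1.70

k = ln2 / t½ = 0.693147 / 31.8 = 0.02180 h⁻¹
e^(−kτ) = e^(−0.02180 × 40.6) = 0.4127
Accumulation ratio R = 1 / (1 − e^(−kτ)) = 1 / (1 − 0.4127) = 1.703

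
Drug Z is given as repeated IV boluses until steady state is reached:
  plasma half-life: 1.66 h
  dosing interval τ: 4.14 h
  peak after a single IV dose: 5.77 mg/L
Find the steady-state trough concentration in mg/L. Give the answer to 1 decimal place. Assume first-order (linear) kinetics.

k = ln2 / t½ = 0.693147 / 1.66 = 0.4176 h⁻¹
e^(−kτ) = e^(−0.4176 × 4.14) = 0.1775
Accumulation ratio R = 1 / (1 − e^(−kτ)) = 1 / (1 − 0.1775) = 1.216
Steady-state trough = C₀ × R × e^(−kτ) = 5.77 × 1.216 × 0.1775 = 1.245 mg/L

1.2 mg/L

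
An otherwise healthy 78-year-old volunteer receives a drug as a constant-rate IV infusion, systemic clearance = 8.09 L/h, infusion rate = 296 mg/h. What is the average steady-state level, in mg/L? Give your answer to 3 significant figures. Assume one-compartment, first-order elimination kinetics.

36.6 mg/L

At steady state Css = R₀ / CL = 296 / 8.090 = 36.59 mg/L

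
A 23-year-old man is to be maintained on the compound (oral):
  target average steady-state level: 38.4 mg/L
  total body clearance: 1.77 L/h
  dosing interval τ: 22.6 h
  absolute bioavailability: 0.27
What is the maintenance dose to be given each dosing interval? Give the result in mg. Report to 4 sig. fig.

5689 mg

At steady state, F × (Dose/τ) = Css × CL.
Dose = Css × CL × τ / F = 38.4 × 1.770 × 22.6 / 0.27 = 5689 mg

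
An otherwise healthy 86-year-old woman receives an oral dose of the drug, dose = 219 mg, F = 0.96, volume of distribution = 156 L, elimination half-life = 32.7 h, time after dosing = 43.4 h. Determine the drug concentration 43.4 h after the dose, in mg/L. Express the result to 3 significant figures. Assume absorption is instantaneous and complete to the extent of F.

0.537 mg/L

Amount reaching circulation = F × Dose = 0.96 × 219.0 = 210.2 mg
C₀ = F·Dose / Vd = 210.2 / 156 = 1.347 mg/L
k = ln2 / t½ = 0.693147 / 32.7 = 0.02120 h⁻¹
C = C₀ · e^(−k·t) = 1.347 × e^(−0.02120 × 43.4)
  = 1.347 × 0.3985 = 0.5368 mg/L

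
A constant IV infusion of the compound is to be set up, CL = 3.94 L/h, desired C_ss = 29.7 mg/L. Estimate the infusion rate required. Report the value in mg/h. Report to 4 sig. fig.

117.0 mg/h

At steady state, infusion rate R₀ = Css × CL = 29.7 × 3.940 = 117.0 mg/h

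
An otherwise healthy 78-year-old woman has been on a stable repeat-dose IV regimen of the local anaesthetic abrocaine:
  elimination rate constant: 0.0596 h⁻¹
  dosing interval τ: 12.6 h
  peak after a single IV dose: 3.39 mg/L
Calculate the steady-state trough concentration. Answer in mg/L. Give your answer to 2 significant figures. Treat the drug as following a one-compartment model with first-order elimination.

3.0 mg/L

e^(−kτ) = e^(−0.05960 × 12.6) = 0.4719
Accumulation ratio R = 1 / (1 − e^(−kτ)) = 1 / (1 − 0.4719) = 1.894
Steady-state trough = C₀ × R × e^(−kτ) = 3.39 × 1.894 × 0.4719 = 3.030 mg/L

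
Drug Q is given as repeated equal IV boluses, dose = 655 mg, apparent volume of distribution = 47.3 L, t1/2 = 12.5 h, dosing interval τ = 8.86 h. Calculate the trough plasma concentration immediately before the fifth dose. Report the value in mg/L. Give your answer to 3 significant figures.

18.8 mg/L

C₀ per dose = Dose / Vd = 655 / 47.3 = 13.85 mg/L
k = ln2 / t½ = 0.693147 / 12.5 = 0.05545 h⁻¹
Fraction remaining after one interval: r = e^(−kτ) = e^(−0.05545 × 8.86) = 0.6118
Before dose 5, 4 doses have been given (aged 1τ, 2τ, 3τ, 4τ).
C_trough = C₀ × (r + r² + … + r^4) = C₀ × r(1−r^4)/(1−r)
        = 13.85 × 0.6118 × (1 − 0.1401) / (1 − 0.6118) = 18.77 mg/L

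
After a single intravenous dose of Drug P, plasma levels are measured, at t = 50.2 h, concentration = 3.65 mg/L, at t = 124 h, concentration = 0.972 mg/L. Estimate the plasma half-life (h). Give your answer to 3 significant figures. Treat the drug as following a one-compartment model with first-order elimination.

38.7 h

k = ln(C₁/C₂) / (t₂ − t₁) = ln(3.65/0.972) / (124 − 50.2)
  = 1.323 / 73.80 = 0.01793 h⁻¹
t½ = ln2 / k = 0.693147 / 0.01793 = 38.66 h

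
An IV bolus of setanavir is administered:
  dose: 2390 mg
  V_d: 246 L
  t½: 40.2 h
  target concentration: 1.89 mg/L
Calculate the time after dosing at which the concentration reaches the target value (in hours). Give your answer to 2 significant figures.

C₀ = Dose / Vd = 2390 / 246 = 9.715 mg/L
k = ln2 / t½ = 0.693147 / 40.2 = 0.01724 h⁻¹
t = ln(C₀ / C) / k = ln(9.715 / 1.89) / 0.01724
  = ln(5.140) / 0.01724 = 1.637 / 0.01724 = 94.95 h

95 h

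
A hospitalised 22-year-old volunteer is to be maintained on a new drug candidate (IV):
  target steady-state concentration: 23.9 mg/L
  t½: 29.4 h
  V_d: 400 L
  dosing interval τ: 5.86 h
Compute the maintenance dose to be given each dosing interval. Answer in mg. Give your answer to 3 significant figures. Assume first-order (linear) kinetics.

k = ln2 / t½ = 0.693147 / 29.4 = 0.02358 h⁻¹
CL = k × Vd = 0.02358 × 400 = 9.432 L/h
At steady state, Dose/τ = Css × CL.
Dose = Css × CL × τ = 23.9 × 9.432 × 5.86 = 1321 mg

1320 mg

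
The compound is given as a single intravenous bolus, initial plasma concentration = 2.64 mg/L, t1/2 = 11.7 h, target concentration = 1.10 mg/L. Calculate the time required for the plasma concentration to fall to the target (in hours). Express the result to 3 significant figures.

k = ln2 / t½ = 0.693147 / 11.7 = 0.05924 h⁻¹
t = ln(C₀ / C) / k = ln(2.640 / 1.10) / 0.05924
  = ln(2.400) / 0.05924 = 0.8755 / 0.05924 = 14.78 h

14.8 h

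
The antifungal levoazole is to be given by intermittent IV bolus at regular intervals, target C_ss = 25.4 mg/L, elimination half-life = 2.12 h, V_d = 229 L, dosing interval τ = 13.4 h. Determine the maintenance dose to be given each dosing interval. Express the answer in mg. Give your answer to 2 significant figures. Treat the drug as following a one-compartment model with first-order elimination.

25000 mg

k = ln2 / t½ = 0.693147 / 2.12 = 0.3270 h⁻¹
CL = k × Vd = 0.3270 × 229 = 74.88 L/h
At steady state, Dose/τ = Css × CL.
Dose = Css × CL × τ = 25.4 × 74.88 × 13.4 = 25490 mg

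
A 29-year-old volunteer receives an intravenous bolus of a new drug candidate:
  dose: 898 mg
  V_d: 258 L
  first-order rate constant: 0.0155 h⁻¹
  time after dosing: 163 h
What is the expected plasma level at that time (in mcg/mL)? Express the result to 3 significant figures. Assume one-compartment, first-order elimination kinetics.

0.278 mcg/mL

C₀ = Dose / Vd = 898.0 / 258 = 3.481 mg/L
C = C₀ · e^(−k·t) = 3.481 × e^(−0.01550 × 163)
  = 3.481 × 0.07994 = 0.2783 mg/L
(0.2783 mg/L = 0.2783 mcg/mL)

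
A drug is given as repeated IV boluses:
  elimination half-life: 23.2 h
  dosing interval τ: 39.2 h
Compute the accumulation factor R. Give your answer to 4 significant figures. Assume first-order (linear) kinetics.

k = ln2 / t½ = 0.693147 / 23.2 = 0.02988 h⁻¹
e^(−kτ) = e^(−0.02988 × 39.2) = 0.3100
Accumulation ratio R = 1 / (1 − e^(−kτ)) = 1 / (1 − 0.3100) = 1.449

1.449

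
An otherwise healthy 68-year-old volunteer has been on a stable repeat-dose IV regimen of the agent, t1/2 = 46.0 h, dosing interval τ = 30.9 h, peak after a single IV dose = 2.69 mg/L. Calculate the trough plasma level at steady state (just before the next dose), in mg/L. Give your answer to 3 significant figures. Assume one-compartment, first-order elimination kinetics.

4.54 mg/L

k = ln2 / t½ = 0.693147 / 46.0 = 0.01507 h⁻¹
e^(−kτ) = e^(−0.01507 × 30.9) = 0.6277
Accumulation ratio R = 1 / (1 − e^(−kτ)) = 1 / (1 − 0.6277) = 2.686
Steady-state trough = C₀ × R × e^(−kτ) = 2.69 × 2.686 × 0.6277 = 4.535 mg/L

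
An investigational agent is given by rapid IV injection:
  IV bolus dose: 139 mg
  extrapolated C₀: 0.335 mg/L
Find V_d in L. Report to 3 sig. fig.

Vd = Dose / C₀ = 139.0 / 0.335 = 414.9 L

415 L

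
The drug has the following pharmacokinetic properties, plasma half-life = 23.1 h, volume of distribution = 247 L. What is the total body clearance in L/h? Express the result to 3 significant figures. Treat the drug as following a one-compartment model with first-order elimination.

7.41 L/h

k = ln2 / t½ = 0.693147 / 23.1 = 0.03001 h⁻¹
CL = k × Vd = 0.03001 × 247 = 7.412 L/h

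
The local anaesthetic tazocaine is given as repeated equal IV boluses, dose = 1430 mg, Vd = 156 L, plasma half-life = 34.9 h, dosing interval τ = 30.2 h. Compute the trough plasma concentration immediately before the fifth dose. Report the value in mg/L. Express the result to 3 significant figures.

C₀ per dose = Dose / Vd = 1430 / 156 = 9.167 mg/L
k = ln2 / t½ = 0.693147 / 34.9 = 0.01986 h⁻¹
Fraction remaining after one interval: r = e^(−kτ) = e^(−0.01986 × 30.2) = 0.5489
Before dose 5, 4 doses have been given (aged 1τ, 2τ, 3τ, 4τ).
C_trough = C₀ × (r + r² + … + r^4) = C₀ × r(1−r^4)/(1−r)
        = 9.167 × 0.5489 × (1 − 0.09078) / (1 − 0.5489) = 10.14 mg/L

10.1 mg/L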